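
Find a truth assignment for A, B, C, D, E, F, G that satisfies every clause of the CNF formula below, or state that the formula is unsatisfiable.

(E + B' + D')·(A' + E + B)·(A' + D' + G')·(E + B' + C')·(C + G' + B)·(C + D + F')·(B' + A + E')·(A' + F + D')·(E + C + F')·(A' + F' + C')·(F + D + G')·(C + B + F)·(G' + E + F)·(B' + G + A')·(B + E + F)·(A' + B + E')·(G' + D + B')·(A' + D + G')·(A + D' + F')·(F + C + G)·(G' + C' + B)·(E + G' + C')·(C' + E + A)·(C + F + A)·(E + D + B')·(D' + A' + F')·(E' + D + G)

A ↦ 0, B ↦ 0, C ↦ 1, D ↦ 1, E ↦ 1, F ↦ 0, G ↦ 0

Case E = 1:
Case B = 0:
From the singleton clause (A'), A = 0.
Case C = 1:
From the singleton clause (G'), G = 0.
From the singleton clause (D), D = 1.
From the singleton clause (F'), F = 0.
Every clause now holds.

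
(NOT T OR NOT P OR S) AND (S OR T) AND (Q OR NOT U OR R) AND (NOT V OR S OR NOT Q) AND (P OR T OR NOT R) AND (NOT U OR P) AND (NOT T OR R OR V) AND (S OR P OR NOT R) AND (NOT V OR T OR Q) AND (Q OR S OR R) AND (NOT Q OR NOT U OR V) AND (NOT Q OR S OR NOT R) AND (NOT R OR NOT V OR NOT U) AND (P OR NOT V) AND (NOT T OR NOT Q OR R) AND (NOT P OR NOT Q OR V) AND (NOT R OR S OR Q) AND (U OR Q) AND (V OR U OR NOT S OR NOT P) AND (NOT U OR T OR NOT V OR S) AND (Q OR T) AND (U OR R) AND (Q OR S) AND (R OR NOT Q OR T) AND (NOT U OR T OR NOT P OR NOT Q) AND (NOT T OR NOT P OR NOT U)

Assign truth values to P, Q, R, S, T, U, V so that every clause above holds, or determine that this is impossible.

Try S = true.
Try U = false.
Unit clause (Q) forces Q = true.
Unit clause (R) forces R = true.
Try P = true.
Unit clause (V) forces V = true.
Every clause is now satisfied; T is unconstrained.

P ↦ true; Q ↦ true; R ↦ true; S ↦ true; T ↦ false; U ↦ false; V ↦ true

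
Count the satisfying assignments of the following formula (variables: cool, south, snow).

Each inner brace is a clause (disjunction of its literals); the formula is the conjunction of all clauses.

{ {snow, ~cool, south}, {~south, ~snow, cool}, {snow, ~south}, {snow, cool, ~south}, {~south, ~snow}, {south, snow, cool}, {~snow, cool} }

1

There are 2^3 = 8 truth assignments over (cool, south, snow).
Check each against the 7 clauses (columns in the order cool, south, snow):
  F F F  ✗ fails (south | snow | cool)
  F F T  ✗ fails (~snow | cool)
  F T F  ✗ fails (snow | ~south)
  F T T  ✗ fails (~south | ~snow | cool)
  T F F  ✗ fails (snow | ~cool | south)
  T F T  ✓ satisfies all
  T T F  ✗ fails (snow | ~south)
  T T T  ✗ fails (~south | ~snow)
1 of the 8 rows is a model.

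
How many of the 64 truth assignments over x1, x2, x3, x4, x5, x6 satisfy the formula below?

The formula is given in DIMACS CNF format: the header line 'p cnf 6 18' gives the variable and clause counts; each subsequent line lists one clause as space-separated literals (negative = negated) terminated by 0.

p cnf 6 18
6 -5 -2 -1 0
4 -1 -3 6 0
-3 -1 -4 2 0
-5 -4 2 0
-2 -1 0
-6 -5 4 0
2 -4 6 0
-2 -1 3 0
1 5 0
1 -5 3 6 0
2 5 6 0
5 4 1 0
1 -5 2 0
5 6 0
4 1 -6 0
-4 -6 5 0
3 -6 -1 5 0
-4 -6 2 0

There are 2^6 = 64 truth assignments over (x1, x2, x3, x4, x5, x6).
Split on x6. With x6 = True, the clauses containing x6 are satisfied and ¬x6 drops from the rest; 3 of the 2^5 = 32 assignments to the other variables satisfy what remains.
With x6 = False, by the same count on the reduced clause set, 3 assignments work.
Total: 3 + 3 = 6.

6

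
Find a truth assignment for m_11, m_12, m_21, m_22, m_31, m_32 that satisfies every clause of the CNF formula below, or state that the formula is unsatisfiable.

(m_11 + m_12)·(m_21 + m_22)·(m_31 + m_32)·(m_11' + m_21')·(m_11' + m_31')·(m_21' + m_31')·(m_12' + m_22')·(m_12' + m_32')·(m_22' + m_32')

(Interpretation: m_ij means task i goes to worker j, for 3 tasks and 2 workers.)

UNSATISFIABLE

Suppose m_11 = 1.
(m_21') alone gives m_21 = 0.
(m_22) alone gives m_22 = 1.
(m_31') alone gives m_31 = 0.
(m_32) alone gives m_32 = 1.
But (m_32') is also a unit clause — contradiction.
So m_11 must be the other value — set m_11 = 0.
(m_12) alone gives m_12 = 1.
(m_22') alone gives m_22 = 0.
(m_21) alone gives m_21 = 1.
(m_31') alone gives m_31 = 0.
(m_32) alone gives m_32 = 1.
But (m_32') is also a unit clause — contradiction.
Neither m_11 = 1 nor m_11 = 0 works.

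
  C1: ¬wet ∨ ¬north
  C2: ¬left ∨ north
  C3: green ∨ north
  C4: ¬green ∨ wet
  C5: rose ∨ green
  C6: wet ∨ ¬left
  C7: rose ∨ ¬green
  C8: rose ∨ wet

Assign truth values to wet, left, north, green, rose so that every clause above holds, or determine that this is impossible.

wet=False, left=False, north=True, green=False, rose=True

Try wet = False.
The clause (¬green) is unit, so green = False.
The clause (north) is unit, so north = True.
The clause (rose) is unit, so rose = True.
The clause (¬left) is unit, so left = False.
All clauses are satisfied.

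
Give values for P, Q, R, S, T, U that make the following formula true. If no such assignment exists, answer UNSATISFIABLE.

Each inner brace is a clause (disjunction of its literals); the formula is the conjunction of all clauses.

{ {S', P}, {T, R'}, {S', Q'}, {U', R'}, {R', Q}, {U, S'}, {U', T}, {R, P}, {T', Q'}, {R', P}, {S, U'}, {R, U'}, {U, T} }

Try S = 0.
From the singleton clause (U'), U = 0.
From the singleton clause (T), T = 1.
From the singleton clause (Q'), Q = 0.
From the singleton clause (R'), R = 0.
From the singleton clause (P), P = 1.
All clauses are satisfied.

P ↦ 1; Q ↦ 0; R ↦ 0; S ↦ 0; T ↦ 1; U ↦ 0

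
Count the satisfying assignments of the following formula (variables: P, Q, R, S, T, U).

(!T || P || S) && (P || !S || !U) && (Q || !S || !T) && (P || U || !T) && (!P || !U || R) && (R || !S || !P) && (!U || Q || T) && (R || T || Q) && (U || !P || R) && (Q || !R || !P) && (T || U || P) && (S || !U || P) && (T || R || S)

There are 2^6 = 64 truth assignments over (P, Q, R, S, T, U).
Split on Q. With Q = true, the clauses containing Q are satisfied and !Q drops from the rest; 8 of the 2^5 = 32 assignments to the other variables satisfy what remains.
With Q = false, by the same count on the reduced clause set, 0 assignments work.
(One model: P=T, Q=T, R=T, S=F, T=F, U=F.)
Total: 8 + 0 = 8.

8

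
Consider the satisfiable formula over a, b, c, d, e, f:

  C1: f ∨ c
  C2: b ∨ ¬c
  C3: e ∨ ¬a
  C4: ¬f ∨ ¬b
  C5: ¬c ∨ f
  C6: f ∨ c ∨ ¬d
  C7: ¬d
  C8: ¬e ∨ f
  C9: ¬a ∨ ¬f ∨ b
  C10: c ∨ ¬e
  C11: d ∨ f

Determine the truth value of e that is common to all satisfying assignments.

Suppose e = True.
(¬d) alone gives d = False.
(f) alone gives f = True.
(¬b) alone gives b = False.
(¬c) alone gives c = False.
Now (c) is unsatisfied and unit — conflict.
So every satisfying assignment has e = False.

False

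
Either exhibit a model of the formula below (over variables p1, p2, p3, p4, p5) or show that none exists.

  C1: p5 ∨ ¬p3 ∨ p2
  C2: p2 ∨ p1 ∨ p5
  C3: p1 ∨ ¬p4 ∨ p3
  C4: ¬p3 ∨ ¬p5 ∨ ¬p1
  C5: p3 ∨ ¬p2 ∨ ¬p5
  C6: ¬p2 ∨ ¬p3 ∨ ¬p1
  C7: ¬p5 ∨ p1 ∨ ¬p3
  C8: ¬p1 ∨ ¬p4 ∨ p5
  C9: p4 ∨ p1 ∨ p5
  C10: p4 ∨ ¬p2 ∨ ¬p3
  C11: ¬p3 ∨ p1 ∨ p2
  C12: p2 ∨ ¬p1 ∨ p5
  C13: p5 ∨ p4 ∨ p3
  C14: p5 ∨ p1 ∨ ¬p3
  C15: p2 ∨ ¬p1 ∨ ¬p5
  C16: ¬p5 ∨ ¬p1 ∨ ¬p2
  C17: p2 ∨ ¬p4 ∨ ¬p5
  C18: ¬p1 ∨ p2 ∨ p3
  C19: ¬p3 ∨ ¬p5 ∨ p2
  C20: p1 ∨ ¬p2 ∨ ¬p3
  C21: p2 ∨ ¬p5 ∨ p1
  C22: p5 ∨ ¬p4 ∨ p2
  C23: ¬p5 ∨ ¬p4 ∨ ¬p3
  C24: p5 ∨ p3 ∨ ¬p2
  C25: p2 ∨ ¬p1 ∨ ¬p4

Suppose p5 = True.
Suppose p3 = False.
(¬p2) alone gives p2 = False.
(¬p1) alone gives p1 = False.
Now (p1) is unsatisfied and unit — conflict.
So p3 must be the other value — set p3 = True.
(¬p1) alone gives p1 = False.
Now (p1) is unsatisfied and unit — conflict.
Both values of p3 lead to a conflict.
So p5 must be the other value — set p5 = False.
Suppose p3 = False.
(p4) alone gives p4 = True.
(p1) alone gives p1 = True.
Now (¬p1) is unsatisfied and unit — conflict.
So p3 must be the other value — set p3 = True.
(p2) alone gives p2 = True.
(¬p1) alone gives p1 = False.
Now (p1) is unsatisfied and unit — conflict.
Both values of p3 lead to a conflict.
Both values of p5 lead to a conflict.

UNSATISFIABLE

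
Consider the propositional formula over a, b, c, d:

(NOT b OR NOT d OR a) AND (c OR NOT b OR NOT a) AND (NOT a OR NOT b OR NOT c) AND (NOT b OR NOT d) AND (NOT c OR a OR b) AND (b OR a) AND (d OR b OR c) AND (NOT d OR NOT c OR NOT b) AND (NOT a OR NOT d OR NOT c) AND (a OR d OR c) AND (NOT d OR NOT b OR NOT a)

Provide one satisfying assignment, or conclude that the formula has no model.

a=false,  b=true,  c=true,  d=false

Suppose b = true.
From the singleton clause (NOT d), d = false.
Suppose c = true.
From the singleton clause (NOT a), a = false.
Every clause now holds.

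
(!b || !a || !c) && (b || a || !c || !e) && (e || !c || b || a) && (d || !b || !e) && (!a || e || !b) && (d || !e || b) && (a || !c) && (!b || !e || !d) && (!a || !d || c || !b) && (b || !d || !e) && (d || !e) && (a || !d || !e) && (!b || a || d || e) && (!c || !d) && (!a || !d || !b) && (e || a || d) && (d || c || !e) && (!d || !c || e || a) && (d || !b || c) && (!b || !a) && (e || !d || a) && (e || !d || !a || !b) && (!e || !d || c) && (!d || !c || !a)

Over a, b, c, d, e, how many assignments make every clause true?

There are 2^5 = 32 truth assignments over (a, b, c, d, e).
Split on b. With b = true, the clauses containing b are satisfied and !b drops from the rest; 0 of the 2^4 = 16 assignments to the other variables satisfy what remains.
With b = false, by the same count on the reduced clause set, 3 assignments work.
Total: 0 + 3 = 3.

3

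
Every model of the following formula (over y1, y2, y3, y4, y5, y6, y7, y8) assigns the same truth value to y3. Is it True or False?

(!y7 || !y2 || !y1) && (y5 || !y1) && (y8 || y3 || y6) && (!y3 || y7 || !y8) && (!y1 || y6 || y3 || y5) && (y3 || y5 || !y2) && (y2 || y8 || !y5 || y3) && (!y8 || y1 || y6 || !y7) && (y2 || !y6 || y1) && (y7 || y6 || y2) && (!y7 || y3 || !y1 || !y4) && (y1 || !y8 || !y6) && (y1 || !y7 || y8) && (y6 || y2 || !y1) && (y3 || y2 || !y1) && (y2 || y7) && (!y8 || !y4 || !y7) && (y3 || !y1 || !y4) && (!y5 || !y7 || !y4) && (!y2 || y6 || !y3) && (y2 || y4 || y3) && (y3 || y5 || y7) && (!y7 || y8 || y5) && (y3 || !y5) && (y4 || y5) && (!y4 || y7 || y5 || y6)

Suppose y3 = false.
The clause (!y5) is unit, so y5 = false.
The clause (!y1) is unit, so y1 = false.
The clause (!y2) is unit, so y2 = false.
The clause (!y6) is unit, so y6 = false.
The clause (y8) is unit, so y8 = true.
The clause (!y7) is unit, so y7 = false.
Now (y7) is unsatisfied and unit — conflict.
So every satisfying assignment has y3 = True.

True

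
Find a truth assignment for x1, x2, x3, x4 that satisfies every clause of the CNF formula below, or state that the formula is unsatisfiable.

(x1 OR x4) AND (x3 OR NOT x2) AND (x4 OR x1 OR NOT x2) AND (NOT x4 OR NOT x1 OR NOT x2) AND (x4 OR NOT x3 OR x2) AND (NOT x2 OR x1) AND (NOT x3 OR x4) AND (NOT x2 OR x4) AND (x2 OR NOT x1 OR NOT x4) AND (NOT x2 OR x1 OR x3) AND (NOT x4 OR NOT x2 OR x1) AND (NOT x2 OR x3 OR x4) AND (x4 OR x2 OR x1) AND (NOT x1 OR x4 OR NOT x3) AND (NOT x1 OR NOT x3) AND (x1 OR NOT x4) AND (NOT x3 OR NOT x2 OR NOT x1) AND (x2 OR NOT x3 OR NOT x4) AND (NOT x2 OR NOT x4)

x1=true; x2=false; x3=false; x4=false

Try x1 = true.
Unit clause (NOT x3) forces x3 = false.
Unit clause (NOT x2) forces x2 = false.
Unit clause (NOT x4) forces x4 = false.
This assignment satisfies each clause.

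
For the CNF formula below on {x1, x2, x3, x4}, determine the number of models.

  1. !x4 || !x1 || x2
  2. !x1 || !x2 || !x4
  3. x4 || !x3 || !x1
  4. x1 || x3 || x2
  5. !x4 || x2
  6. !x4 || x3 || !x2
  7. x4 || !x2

There are 2^4 = 16 truth assignments over (x1, x2, x3, x4).
Check each against the 7 clauses (columns in the order x1, x2, x3, x4):
  F F F F  ✗ fails (x1 || x3 || x2)
  F F F T  ✗ fails (x1 || x3 || x2)
  F F T F  ✓ satisfies all
  F F T T  ✗ fails (!x4 || x2)
  F T F F  ✗ fails (x4 || !x2)
  F T F T  ✗ fails (!x4 || x3 || !x2)
  F T T F  ✗ fails (x4 || !x2)
  F T T T  ✓ satisfies all
  T F F F  ✓ satisfies all
  T F F T  ✗ fails (!x4 || !x1 || x2)
  T F T F  ✗ fails (x4 || !x3 || !x1)
  T F T T  ✗ fails (!x4 || !x1 || x2)
  T T F F  ✗ fails (x4 || !x2)
  T T F T  ✗ fails (!x1 || !x2 || !x4)
  T T T F  ✗ fails (x4 || !x3 || !x1)
  T T T T  ✗ fails (!x1 || !x2 || !x4)
3 of the 16 rows are models.

3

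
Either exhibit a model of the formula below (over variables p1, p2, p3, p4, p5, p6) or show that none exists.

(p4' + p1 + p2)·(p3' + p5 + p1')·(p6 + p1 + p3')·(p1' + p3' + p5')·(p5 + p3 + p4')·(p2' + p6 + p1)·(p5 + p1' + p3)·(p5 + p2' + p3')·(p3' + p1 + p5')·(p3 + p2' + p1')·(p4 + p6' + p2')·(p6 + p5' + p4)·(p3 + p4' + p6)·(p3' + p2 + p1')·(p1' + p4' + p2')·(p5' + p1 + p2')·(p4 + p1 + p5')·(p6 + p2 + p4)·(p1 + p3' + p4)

Try p4 = 0.
Try p6 = 1.
Unit clause (p2') forces p2 = 0.
Try p3 = 0.
Try p5 = 0.
Unit clause (p1') forces p1 = 0.
All clauses are satisfied.

p1: 0; p2: 0; p3: 0; p4: 0; p5: 0; p6: 1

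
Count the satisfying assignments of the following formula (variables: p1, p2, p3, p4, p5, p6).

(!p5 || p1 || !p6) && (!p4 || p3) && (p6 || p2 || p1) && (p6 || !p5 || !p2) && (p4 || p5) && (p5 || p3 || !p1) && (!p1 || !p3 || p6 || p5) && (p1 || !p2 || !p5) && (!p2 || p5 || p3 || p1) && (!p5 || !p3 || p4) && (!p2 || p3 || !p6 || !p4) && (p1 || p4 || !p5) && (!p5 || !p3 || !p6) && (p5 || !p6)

There are 2^6 = 64 truth assignments over (p1, p2, p3, p4, p5, p6).
Split on p2. With p2 = true, the clauses containing p2 are satisfied and !p2 drops from the rest; 2 of the 2^5 = 32 assignments to the other variables satisfy what remains.
With p2 = false, by the same count on the reduced clause set, 3 assignments work.
Total: 2 + 3 = 5.

5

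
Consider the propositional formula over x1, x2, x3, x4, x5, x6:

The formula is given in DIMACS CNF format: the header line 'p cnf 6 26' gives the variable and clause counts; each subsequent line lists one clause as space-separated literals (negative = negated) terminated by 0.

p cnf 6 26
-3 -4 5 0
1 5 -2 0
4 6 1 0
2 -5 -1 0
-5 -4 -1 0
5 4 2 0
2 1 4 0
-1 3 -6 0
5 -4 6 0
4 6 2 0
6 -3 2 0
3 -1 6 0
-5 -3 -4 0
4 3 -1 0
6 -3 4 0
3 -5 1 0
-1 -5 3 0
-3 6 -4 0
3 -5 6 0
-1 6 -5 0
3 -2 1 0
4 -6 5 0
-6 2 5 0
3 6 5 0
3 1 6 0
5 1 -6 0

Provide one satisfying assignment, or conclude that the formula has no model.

Case x3 = True:
Case x4 = False:
From the singleton clause (x6), x6 = True.
From the singleton clause (x5), x5 = True.
Case x2 = True:
Every clause is now satisfied; x1 is unconstrained.

x1 ↦ True, x2 ↦ True, x3 ↦ True, x4 ↦ False, x5 ↦ True, x6 ↦ True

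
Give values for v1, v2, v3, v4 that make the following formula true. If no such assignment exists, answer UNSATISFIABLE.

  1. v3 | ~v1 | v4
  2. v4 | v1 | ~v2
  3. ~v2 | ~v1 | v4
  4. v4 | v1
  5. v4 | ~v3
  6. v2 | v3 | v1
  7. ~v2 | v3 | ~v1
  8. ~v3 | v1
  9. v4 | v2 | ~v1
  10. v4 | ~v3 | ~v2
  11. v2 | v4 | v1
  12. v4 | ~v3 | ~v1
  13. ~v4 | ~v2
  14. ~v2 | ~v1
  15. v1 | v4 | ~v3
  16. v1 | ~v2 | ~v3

v1=1, v2=0, v3=1, v4=1

Branch on v4: set v4 = 1.
The clause (~v2) is unit, so v2 = 0.
Branch on v3: set v3 = 1.
The clause (v1) is unit, so v1 = 1.
This assignment satisfies each clause.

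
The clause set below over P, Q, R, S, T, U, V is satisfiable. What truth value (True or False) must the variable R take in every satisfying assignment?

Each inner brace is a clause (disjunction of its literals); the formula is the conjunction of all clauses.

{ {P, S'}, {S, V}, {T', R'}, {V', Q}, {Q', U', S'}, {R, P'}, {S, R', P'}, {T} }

Suppose R = 1.
The clause (T') is unit, so T = 0.
But (T) is also a unit clause — contradiction.
So every satisfying assignment has R = False.

False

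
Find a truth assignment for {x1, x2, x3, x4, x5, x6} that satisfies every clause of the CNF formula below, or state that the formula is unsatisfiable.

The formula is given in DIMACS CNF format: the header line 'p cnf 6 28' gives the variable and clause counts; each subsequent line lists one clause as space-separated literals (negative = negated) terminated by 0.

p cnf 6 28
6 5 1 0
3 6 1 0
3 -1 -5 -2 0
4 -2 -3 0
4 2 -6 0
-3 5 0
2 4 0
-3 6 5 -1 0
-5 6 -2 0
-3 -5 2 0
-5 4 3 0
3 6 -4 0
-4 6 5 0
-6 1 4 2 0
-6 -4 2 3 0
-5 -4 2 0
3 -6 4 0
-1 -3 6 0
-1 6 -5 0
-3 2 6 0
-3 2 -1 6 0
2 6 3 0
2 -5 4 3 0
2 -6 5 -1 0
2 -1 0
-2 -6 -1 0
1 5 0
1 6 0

Suppose x3 = False.
Suppose x6 = False.
(x1) alone gives x1 = True.
(¬x4) alone gives x4 = False.
(x2) alone gives x2 = True.
(¬x5) alone gives x5 = False.
All clauses are satisfied.

x1: True, x2: True, x3: False, x4: False, x5: False, x6: False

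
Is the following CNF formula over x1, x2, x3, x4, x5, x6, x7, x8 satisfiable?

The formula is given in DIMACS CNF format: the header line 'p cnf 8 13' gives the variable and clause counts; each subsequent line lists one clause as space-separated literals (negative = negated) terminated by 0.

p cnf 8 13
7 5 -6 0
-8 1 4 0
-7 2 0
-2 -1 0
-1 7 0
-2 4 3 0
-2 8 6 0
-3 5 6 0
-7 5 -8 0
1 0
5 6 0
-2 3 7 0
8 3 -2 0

From the singleton clause (x1), x1 = True.
From the singleton clause (¬x2), x2 = False.
From the singleton clause (¬x7), x7 = False.
Now (x7) is unsatisfied and unit — conflict.
No assignment satisfies every clause.

No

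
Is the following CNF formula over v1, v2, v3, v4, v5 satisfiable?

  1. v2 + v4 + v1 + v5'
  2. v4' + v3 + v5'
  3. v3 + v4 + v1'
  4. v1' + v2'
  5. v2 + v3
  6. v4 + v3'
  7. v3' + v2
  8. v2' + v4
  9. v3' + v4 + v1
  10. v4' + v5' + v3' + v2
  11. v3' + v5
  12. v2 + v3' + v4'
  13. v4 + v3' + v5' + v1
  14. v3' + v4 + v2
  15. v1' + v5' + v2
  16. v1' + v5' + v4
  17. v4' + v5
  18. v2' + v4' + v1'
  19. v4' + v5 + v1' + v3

Suppose v1 = 0.
Suppose v2 = 1.
Unit clause (v4) forces v4 = 1.
Unit clause (v5) forces v5 = 1.
Unit clause (v3) forces v3 = 1.
All clauses are satisfied.
A satisfying assignment: v1=0; v2=1; v3=1; v4=1; v5=1.

Yes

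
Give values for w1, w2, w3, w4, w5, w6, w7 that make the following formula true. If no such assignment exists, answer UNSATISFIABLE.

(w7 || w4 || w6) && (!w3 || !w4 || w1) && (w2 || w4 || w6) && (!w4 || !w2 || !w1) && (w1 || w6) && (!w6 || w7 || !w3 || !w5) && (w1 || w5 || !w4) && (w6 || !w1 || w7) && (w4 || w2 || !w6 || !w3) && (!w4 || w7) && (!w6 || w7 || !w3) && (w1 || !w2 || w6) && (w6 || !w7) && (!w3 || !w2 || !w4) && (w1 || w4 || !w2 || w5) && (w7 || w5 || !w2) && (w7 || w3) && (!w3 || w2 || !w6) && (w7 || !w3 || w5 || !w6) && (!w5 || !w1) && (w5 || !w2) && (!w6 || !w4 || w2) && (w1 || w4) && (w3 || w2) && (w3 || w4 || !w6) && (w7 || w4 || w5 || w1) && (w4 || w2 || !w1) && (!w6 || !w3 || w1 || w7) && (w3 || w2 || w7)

w1: false,  w2: true,  w3: false,  w4: true,  w5: true,  w6: true,  w7: true

Case w1 = false:
From the singleton clause (w6), w6 = true.
From the singleton clause (w4), w4 = true.
From the singleton clause (!w3), w3 = false.
From the singleton clause (w5), w5 = true.
From the singleton clause (w7), w7 = true.
From the singleton clause (w2), w2 = true.
Every clause now holds.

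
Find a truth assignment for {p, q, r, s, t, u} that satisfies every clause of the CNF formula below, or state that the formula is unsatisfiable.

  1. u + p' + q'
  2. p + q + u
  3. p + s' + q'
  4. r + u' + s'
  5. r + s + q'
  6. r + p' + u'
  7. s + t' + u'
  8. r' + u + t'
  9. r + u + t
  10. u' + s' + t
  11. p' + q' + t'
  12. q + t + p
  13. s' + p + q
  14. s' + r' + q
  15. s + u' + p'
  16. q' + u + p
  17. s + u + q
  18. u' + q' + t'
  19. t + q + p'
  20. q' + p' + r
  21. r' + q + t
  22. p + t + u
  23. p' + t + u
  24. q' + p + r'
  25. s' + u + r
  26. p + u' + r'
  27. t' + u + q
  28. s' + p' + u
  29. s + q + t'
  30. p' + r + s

UNSATISFIABLE

Case u = 1:
Case r = 1:
From the singleton clause (p), p = 1.
From the singleton clause (s), s = 1.
From the singleton clause (t), t = 1.
From the singleton clause (q'), q = 0.
Now (q) is unsatisfied and unit — conflict.
Backtrack on r: now try r = 0.
From the singleton clause (s'), s = 0.
From the singleton clause (q'), q = 0.
From the singleton clause (p'), p = 0.
From the singleton clause (t'), t = 0.
Now (t) is unsatisfied and unit — conflict.
Neither r = 1 nor r = 0 works.
Backtrack on u: now try u = 0.
Case p = 0:
From the singleton clause (q), q = 1.
Now (q') is unsatisfied and unit — conflict.
Backtrack on p: now try p = 1.
From the singleton clause (q'), q = 0.
From the singleton clause (s), s = 1.
Now (s') is unsatisfied and unit — conflict.
Neither p = 1 nor p = 0 works.
Neither u = 1 nor u = 0 works.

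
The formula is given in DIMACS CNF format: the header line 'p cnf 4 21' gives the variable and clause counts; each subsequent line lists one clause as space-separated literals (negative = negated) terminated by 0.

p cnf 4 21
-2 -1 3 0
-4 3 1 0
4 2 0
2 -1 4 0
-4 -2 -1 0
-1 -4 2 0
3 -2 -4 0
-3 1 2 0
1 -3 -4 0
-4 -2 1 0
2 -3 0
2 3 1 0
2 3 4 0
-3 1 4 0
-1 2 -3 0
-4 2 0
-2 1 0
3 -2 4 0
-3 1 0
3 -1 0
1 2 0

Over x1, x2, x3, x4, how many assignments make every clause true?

1

There are 2^4 = 16 truth assignments over (x1, x2, x3, x4).
Check each against the 21 clauses (columns in the order x1, x2, x3, x4):
  F F F F  ✗ fails (x4 ∨ x2)
  F F F T  ✗ fails (¬x4 ∨ x3 ∨ x1)
  F F T F  ✗ fails (x4 ∨ x2)
  F F T T  ✗ fails (¬x3 ∨ x1 ∨ x2)
  F T F F  ✗ fails (¬x2 ∨ x1)
  F T F T  ✗ fails (¬x4 ∨ x3 ∨ x1)
  F T T F  ✗ fails (¬x3 ∨ x1 ∨ x4)
  F T T T  ✗ fails (x1 ∨ ¬x3 ∨ ¬x4)
  T F F F  ✗ fails (x4 ∨ x2)
  T F F T  ✗ fails (¬x1 ∨ ¬x4 ∨ x2)
  T F T F  ✗ fails (x4 ∨ x2)
  T F T T  ✗ fails (¬x1 ∨ ¬x4 ∨ x2)
  T T F F  ✗ fails (¬x2 ∨ ¬x1 ∨ x3)
  T T F T  ✗ fails (¬x2 ∨ ¬x1 ∨ x3)
  T T T F  ✓ satisfies all
  T T T T  ✗ fails (¬x4 ∨ ¬x2 ∨ ¬x1)
1 of the 16 rows is a model.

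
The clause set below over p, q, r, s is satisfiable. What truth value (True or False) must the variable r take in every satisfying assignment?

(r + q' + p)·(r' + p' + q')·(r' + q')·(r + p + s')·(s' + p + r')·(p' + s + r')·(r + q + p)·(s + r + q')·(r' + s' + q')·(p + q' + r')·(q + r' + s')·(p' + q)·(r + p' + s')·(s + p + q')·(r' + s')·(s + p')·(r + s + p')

Suppose r = 0.
Try q = 0.
(p) alone gives p = 1.
Now (p') is unsatisfied and unit — conflict.
So q must be the other value — set q = 1.
(p) alone gives p = 1.
(s) alone gives s = 1.
Now (s') is unsatisfied and unit — conflict.
Both values of q lead to a conflict.
So every satisfying assignment has r = True.

True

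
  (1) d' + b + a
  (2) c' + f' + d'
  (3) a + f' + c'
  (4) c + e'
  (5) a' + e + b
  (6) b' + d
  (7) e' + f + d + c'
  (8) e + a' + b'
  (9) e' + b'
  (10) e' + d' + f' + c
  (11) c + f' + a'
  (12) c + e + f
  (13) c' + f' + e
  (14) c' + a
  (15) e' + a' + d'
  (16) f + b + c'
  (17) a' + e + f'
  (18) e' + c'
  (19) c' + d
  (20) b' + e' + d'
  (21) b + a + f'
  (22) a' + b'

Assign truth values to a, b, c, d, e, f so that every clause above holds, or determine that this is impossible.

a: 0,  b: 1,  c: 0,  d: 1,  e: 0,  f: 1

Suppose c = 0.
The clause (e') is unit, so e = 0.
The clause (f) is unit, so f = 1.
The clause (a') is unit, so a = 0.
The clause (b) is unit, so b = 1.
The clause (d) is unit, so d = 1.
All clauses are satisfied.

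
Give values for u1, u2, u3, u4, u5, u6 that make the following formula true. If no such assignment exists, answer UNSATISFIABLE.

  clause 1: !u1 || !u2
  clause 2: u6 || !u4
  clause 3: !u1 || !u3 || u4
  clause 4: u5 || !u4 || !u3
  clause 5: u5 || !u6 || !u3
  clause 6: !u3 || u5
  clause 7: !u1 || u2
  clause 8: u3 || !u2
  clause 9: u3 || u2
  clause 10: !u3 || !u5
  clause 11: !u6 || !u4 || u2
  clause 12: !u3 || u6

Suppose u1 = false.
Suppose u6 = true.
Suppose u5 = true.
Unit clause (!u3) forces u3 = false.
Unit clause (!u2) forces u2 = false.
But (u2) is also a unit clause — contradiction.
Backtrack on u5: now try u5 = false.
Unit clause (!u3) forces u3 = false.
Unit clause (!u2) forces u2 = false.
But (u2) is also a unit clause — contradiction.
Either choice for u5 ends in contradiction.
Backtrack on u6: now try u6 = false.
Unit clause (!u4) forces u4 = false.
Unit clause (!u3) forces u3 = false.
Unit clause (!u2) forces u2 = false.
But (u2) is also a unit clause — contradiction.
Either choice for u6 ends in contradiction.
Backtrack on u1: now try u1 = true.
Unit clause (!u2) forces u2 = false.
But (u2) is also a unit clause — contradiction.
Either choice for u1 ends in contradiction.

UNSATISFIABLE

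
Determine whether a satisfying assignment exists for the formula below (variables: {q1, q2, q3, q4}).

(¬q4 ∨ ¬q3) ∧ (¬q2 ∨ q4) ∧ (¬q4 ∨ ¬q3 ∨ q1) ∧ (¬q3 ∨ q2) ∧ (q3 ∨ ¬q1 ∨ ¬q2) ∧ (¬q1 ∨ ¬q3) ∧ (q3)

No

(q3) alone gives q3 = True.
(¬q4) alone gives q4 = False.
(¬q2) alone gives q2 = False.
That conflicts with the unit clause (q2).
No assignment satisfies every clause.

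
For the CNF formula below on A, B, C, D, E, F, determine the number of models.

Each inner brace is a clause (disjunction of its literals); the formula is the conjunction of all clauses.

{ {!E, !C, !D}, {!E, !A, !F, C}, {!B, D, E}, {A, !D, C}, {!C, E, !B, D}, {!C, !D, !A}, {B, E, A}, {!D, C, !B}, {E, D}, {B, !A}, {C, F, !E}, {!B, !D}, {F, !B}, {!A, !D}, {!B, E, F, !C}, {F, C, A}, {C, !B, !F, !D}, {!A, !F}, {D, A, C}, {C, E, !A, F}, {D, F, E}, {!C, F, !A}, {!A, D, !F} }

3

There are 2^6 = 64 truth assignments over (A, B, C, D, E, F).
Split on C. With C = true, the clauses containing C are satisfied and !C drops from the rest; 3 of the 2^5 = 32 assignments to the other variables satisfy what remains.
With C = false, by the same count on the reduced clause set, 0 assignments work.
Total: 3 + 0 = 3.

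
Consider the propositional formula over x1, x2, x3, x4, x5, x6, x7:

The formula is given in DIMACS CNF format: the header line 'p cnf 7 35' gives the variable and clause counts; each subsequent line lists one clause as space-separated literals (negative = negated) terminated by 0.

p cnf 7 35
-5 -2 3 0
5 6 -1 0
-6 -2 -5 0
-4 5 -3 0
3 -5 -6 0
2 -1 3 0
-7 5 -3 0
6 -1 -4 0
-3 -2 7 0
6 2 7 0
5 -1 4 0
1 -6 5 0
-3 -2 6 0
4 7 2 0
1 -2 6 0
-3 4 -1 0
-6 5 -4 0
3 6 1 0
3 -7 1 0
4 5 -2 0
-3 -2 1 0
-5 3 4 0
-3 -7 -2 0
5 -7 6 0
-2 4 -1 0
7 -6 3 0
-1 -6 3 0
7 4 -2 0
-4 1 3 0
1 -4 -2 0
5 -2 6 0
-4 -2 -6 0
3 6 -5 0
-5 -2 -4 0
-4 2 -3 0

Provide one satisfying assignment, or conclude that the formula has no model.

x1: False; x2: False; x3: True; x4: False; x5: True; x6: True; x7: True

Case x5 = True:
Case x2 = False:
Case x3 = True:
The clause (¬x4) is unit, so x4 = False.
The clause (x7) is unit, so x7 = True.
The clause (¬x1) is unit, so x1 = False.
All clauses hold; x6 can take either value.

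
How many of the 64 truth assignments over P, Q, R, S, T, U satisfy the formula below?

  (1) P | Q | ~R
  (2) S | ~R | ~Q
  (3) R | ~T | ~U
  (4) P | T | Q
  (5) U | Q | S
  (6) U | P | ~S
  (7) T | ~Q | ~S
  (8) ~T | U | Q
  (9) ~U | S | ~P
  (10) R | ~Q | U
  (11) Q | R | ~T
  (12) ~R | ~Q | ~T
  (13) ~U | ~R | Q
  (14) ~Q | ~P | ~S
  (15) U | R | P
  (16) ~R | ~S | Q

3

There are 2^6 = 64 truth assignments over (P, Q, R, S, T, U).
Split on T. With T = 1, the clauses containing T are satisfied and ~T drops from the rest; 0 of the 2^5 = 32 assignments to the other variables satisfy what remains.
With T = 0, by the same count on the reduced clause set, 3 assignments work.
(One model: P=F, Q=T, R=F, S=F, T=F, U=T.)
Total: 0 + 3 = 3.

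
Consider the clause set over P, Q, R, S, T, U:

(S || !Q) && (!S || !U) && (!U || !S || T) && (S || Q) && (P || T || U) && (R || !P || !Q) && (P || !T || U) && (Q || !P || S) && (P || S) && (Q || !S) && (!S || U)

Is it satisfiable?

Branch on S: set S = true.
The clause (!U) is unit, so U = false.
But (U) is also a unit clause — contradiction.
So S must be the other value — set S = false.
The clause (!Q) is unit, so Q = false.
But (Q) is also a unit clause — contradiction.
Neither S = true nor S = false works.
No assignment satisfies every clause.

No, unsatisfiable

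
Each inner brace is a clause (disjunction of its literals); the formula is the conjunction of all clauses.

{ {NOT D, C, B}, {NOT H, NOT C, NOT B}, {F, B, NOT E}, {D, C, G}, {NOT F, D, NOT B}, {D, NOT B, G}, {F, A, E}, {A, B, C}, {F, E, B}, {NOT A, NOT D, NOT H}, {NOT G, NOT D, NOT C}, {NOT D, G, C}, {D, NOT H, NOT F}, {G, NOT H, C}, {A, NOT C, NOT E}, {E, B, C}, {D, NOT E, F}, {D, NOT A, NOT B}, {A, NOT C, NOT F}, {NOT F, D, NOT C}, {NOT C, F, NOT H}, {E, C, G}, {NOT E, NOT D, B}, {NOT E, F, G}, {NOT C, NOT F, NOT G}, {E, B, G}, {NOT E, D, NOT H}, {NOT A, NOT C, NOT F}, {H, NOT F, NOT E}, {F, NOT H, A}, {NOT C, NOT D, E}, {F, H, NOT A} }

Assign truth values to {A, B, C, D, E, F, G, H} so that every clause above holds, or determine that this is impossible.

Case D = true:
Case C = false:
From the singleton clause (B), B = true.
From the singleton clause (G), G = true.
Case A = false:
Case F = false:
From the singleton clause (E), E = true.
From the singleton clause (NOT H), H = false.
This assignment satisfies each clause.

A=false; B=true; C=false; D=true; E=true; F=false; G=true; H=false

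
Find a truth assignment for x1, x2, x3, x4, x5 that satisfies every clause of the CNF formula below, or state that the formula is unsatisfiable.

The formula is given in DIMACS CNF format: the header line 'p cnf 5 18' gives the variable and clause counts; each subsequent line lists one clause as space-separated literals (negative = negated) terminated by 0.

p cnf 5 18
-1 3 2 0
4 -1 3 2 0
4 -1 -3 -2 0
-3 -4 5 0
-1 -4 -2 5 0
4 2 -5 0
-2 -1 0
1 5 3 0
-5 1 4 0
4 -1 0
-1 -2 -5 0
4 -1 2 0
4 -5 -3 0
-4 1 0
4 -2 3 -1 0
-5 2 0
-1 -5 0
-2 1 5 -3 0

x1: False; x2: False; x3: True; x4: False; x5: False

Try x2 = False.
(¬x5) alone gives x5 = False.
Try x1 = False.
(x3) alone gives x3 = True.
(¬x4) alone gives x4 = False.
All clauses are satisfied.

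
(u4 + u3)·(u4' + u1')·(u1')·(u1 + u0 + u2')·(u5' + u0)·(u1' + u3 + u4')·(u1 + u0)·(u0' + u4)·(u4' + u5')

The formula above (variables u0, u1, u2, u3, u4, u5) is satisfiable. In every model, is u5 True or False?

Suppose u5 = 1.
Unit clause (u1') forces u1 = 0.
Unit clause (u0) forces u0 = 1.
Unit clause (u4) forces u4 = 1.
Now (u4') is unsatisfied and unit — conflict.
So every satisfying assignment has u5 = False.

False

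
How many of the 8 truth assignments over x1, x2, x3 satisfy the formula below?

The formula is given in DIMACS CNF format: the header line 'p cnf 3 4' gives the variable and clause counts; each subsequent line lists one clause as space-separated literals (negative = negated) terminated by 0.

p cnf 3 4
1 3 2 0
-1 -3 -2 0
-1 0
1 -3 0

1

There are 2^3 = 8 truth assignments over (x1, x2, x3).
Check each against the 4 clauses (columns in the order x1, x2, x3):
  F F F  ✗ fails (x1 ∨ x3 ∨ x2)
  F F T  ✗ fails (x1 ∨ ¬x3)
  F T F  ✓ satisfies all
  F T T  ✗ fails (x1 ∨ ¬x3)
  T F F  ✗ fails (¬x1)
  T F T  ✗ fails (¬x1)
  T T F  ✗ fails (¬x1)
  T T T  ✗ fails (¬x1 ∨ ¬x3 ∨ ¬x2)
1 of the 8 rows is a model.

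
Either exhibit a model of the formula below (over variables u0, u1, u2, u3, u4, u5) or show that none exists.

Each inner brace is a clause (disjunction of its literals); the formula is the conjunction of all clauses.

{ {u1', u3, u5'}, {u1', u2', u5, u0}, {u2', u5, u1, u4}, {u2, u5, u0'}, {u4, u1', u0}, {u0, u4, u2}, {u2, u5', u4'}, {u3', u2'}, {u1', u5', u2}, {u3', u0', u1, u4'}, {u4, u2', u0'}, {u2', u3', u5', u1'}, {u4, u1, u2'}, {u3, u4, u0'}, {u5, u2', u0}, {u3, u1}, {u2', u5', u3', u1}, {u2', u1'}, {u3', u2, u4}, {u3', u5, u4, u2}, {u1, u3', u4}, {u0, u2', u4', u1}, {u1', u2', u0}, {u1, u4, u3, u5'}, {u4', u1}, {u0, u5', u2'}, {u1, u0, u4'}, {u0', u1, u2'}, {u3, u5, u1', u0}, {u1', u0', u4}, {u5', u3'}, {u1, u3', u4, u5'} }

Try u3 = 1.
From the singleton clause (u2'), u2 = 0.
From the singleton clause (u4), u4 = 1.
From the singleton clause (u5'), u5 = 0.
From the singleton clause (u0'), u0 = 0.
From the singleton clause (u1), u1 = 1.
Every clause now holds.

u0=0; u1=1; u2=0; u3=1; u4=1; u5=0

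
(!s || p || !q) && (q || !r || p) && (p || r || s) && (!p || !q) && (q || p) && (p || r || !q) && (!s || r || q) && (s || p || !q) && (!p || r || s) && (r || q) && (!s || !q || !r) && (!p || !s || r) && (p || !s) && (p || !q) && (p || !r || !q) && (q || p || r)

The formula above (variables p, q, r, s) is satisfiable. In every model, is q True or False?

Suppose q = true.
(!p) alone gives p = false.
But (p) is also a unit clause — contradiction.
So every satisfying assignment has q = False.

False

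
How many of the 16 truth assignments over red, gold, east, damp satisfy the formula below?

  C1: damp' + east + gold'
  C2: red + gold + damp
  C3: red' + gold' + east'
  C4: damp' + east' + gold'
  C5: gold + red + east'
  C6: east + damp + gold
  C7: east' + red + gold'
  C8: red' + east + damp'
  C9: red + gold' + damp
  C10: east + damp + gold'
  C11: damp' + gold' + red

There are 2^4 = 16 truth assignments over (red, gold, east, damp).
Split on gold. With gold = 1, the clauses containing gold are satisfied and gold' drops from the rest; 0 of the 2^3 = 8 assignments to the other variables satisfy what remains.
With gold = 0, by the same count on the reduced clause set, 3 assignments work.
(One model: red=F, gold=F, east=F, damp=T.)
Total: 0 + 3 = 3.

3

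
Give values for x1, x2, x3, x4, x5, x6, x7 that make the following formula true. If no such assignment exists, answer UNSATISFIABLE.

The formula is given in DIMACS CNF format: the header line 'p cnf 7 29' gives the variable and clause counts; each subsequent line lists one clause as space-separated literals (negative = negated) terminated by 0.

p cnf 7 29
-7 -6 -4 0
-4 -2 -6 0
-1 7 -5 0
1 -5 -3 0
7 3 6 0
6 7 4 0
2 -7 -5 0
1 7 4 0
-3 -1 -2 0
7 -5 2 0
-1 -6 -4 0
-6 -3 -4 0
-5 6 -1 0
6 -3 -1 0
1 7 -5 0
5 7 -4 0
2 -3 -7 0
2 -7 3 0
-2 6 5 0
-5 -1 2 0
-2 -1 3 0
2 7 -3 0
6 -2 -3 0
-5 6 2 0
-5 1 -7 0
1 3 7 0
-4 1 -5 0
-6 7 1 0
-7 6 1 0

Try x7 = True.
Try x6 = True.
From the singleton clause (¬x4), x4 = False.
Try x2 = True.
Try x3 = False.
From the singleton clause (¬x1), x1 = False.
From the singleton clause (¬x5), x5 = False.
Every clause now holds.

x1 ↦ False; x2 ↦ True; x3 ↦ False; x4 ↦ False; x5 ↦ False; x6 ↦ True; x7 ↦ True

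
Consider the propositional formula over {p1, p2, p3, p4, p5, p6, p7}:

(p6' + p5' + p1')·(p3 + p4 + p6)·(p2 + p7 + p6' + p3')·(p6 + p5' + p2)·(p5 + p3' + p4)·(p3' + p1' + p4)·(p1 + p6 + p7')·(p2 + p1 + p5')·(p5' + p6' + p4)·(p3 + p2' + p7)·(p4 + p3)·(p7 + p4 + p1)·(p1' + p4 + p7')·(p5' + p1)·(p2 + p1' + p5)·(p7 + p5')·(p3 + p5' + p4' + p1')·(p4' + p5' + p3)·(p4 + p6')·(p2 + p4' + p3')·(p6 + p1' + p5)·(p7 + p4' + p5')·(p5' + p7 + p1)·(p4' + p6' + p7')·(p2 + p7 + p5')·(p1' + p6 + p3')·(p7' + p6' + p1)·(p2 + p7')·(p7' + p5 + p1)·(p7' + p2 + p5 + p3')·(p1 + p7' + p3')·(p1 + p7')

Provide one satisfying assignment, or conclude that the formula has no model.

Branch on p4: set p4 = 1.
Branch on p5: set p5 = 0.
Branch on p2: set p2 = 0.
(p1') alone gives p1 = 0.
(p3') alone gives p3 = 0.
(p7') alone gives p7 = 0.
Every clause is now satisfied; p6 is unconstrained.

p1: 0, p2: 0, p3: 0, p4: 1, p5: 0, p6: 1, p7: 0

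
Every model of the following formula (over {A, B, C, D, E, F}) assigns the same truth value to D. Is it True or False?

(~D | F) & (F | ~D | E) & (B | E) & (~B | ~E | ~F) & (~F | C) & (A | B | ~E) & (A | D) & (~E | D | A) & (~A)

Suppose D = 0.
The clause (A) is unit, so A = 1.
That conflicts with the unit clause (~A).
So every satisfying assignment has D = True.

True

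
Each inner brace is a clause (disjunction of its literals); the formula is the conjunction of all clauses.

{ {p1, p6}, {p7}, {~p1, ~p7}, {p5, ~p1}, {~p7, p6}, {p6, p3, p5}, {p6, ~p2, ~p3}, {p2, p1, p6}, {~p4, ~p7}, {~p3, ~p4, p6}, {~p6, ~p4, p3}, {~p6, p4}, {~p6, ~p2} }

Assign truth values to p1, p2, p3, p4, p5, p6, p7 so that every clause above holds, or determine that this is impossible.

UNSATISFIABLE

(p7) alone gives p7 = 1.
(~p1) alone gives p1 = 0.
(p6) alone gives p6 = 1.
(~p4) alone gives p4 = 0.
That conflicts with the unit clause (p4).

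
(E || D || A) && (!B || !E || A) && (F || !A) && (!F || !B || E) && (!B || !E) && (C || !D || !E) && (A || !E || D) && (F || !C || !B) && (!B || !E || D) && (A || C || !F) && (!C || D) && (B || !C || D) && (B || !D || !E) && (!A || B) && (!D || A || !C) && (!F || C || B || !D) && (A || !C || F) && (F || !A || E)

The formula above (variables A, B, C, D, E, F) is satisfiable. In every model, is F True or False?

False

Suppose F = true.
Branch on B: set B = false.
The clause (!A) is unit, so A = false.
The clause (C) is unit, so C = true.
The clause (D) is unit, so D = true.
But (!D) is also a unit clause — contradiction.
So B must be the other value — set B = true.
The clause (E) is unit, so E = true.
But (!E) is also a unit clause — contradiction.
Neither B = true nor B = false works.
So every satisfying assignment has F = False.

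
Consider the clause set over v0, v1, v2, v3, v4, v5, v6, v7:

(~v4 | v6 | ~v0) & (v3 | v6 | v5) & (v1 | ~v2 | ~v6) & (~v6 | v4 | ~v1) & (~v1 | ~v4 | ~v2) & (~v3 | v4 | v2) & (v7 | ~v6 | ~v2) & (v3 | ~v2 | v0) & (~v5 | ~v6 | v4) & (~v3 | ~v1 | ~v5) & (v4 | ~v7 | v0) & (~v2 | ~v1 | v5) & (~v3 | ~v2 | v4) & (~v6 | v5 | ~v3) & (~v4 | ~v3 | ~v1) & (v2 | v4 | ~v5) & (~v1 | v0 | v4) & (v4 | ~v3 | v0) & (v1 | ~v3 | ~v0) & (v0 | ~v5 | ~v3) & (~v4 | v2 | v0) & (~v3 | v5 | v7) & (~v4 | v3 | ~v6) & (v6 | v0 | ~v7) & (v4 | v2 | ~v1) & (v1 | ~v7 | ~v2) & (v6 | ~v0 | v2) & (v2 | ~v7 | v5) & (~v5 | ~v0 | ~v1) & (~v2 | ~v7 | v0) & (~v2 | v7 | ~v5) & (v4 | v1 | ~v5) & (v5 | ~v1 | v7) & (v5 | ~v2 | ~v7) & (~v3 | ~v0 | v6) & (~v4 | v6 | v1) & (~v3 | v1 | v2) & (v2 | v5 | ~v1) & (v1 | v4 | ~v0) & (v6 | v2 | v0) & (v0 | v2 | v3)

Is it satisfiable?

No, unsatisfiable

Try v4 = 0.
Try v6 = 0.
Try v3 = 1.
The clause (v2) is unit, so v2 = 1.
That conflicts with the unit clause (~v2).
Undo v3 and try v3 = 0.
The clause (v5) is unit, so v5 = 1.
The clause (v2) is unit, so v2 = 1.
The clause (v0) is unit, so v0 = 1.
The clause (~v1) is unit, so v1 = 0.
That conflicts with the unit clause (v1).
Either choice for v3 ends in contradiction.
Undo v6 and try v6 = 1.
The clause (~v1) is unit, so v1 = 0.
The clause (~v2) is unit, so v2 = 0.
The clause (~v3) is unit, so v3 = 0.
The clause (~v5) is unit, so v5 = 0.
The clause (~v7) is unit, so v7 = 0.
The clause (~v0) is unit, so v0 = 0.
That conflicts with the unit clause (v0).
Either choice for v6 ends in contradiction.
Undo v4 and try v4 = 1.
Try v6 = 1.
The clause (v3) is unit, so v3 = 1.
The clause (v5) is unit, so v5 = 1.
The clause (~v1) is unit, so v1 = 0.
The clause (~v2) is unit, so v2 = 0.
That conflicts with the unit clause (v2).
Undo v6 and try v6 = 0.
The clause (~v0) is unit, so v0 = 0.
The clause (v2) is unit, so v2 = 1.
The clause (~v1) is unit, so v1 = 0.
That conflicts with the unit clause (v1).
Either choice for v6 ends in contradiction.
Either choice for v4 ends in contradiction.
No assignment satisfies every clause.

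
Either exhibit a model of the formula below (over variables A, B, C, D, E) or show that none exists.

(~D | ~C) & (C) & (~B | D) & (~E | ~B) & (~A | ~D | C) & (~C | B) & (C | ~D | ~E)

UNSATISFIABLE

From the singleton clause (C), C = 1.
From the singleton clause (~D), D = 0.
From the singleton clause (~B), B = 0.
But (B) is also a unit clause — contradiction.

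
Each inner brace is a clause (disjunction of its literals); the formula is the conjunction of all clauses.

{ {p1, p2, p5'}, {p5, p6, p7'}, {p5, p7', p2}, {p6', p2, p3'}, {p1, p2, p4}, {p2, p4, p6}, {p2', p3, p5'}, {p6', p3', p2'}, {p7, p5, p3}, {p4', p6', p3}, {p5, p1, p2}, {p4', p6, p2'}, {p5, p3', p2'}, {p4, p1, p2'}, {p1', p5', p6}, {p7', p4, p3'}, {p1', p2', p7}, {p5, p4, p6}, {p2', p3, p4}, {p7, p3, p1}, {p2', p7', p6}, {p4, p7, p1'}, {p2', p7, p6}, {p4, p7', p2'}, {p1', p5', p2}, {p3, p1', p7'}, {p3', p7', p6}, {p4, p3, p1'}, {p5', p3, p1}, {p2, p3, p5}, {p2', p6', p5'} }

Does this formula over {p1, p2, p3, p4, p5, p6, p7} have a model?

Suppose p1 = 1.
Suppose p5 = 0.
Suppose p6 = 0.
(p7') alone gives p7 = 0.
(p3) alone gives p3 = 1.
(p2') alone gives p2 = 0.
(p4) alone gives p4 = 1.
Every clause now holds.
A satisfying assignment: p1: 1,  p2: 0,  p3: 1,  p4: 1,  p5: 0,  p6: 0,  p7: 0.

Yes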